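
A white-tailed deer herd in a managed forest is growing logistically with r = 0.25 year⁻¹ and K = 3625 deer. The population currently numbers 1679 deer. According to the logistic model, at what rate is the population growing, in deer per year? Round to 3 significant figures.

dN/dt = rN(1 − N/K) = 0.25 × 1679 × (1 − 1679/3625).
1 − 1679/3625 = 0.53683; dN/dt = 0.25 × 1679 × 0.53683 = 225.33.

225 deer per year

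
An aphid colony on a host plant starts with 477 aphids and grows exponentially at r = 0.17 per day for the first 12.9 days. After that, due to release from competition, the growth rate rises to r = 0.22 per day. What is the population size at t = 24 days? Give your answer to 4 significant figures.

49140 aphids

Phase 1: N(12.9) = 477·e^(0.17×12.9) = 477·e^2.193 = 4274.9.
Phase 2 runs for 24 − 12.9 = 11.1 days at r = 0.22.
N(24) = 4274.9·e^(0.22×11.1) = 4274.9·e^2.442 = 49144.3.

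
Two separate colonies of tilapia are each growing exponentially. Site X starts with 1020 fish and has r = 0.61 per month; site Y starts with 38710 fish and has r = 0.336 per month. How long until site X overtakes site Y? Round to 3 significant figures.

13.3 months

Set 1020·e^(0.61t) = 38710·e^(0.336t).
e^((0.61 − 0.336)t) = 38710/1020 → e^(0.274·t) = 37.951.
0.274·t = ln(37.951) = 3.6363, so t = 3.6363/0.274 = 13.271.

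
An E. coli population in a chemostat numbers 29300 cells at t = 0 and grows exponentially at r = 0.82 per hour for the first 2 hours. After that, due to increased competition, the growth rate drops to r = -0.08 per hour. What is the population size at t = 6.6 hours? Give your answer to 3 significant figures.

105000 cells

Phase 1: N(2) = 29300·e^(0.82×2) = 29300·e^1.64 = 151046.
Phase 2 runs for 6.6 − 2 = 4.6 hours at r = -0.08.
N(6.6) = 151046·e^(-0.08×4.6) = 151046·e^-0.368 = 104542.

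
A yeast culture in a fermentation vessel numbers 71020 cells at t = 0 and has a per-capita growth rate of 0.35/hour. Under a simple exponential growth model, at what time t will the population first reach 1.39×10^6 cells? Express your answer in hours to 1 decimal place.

8.5 hours

Set N₀·e^(rt) = 1.39×10^6: e^(0.35·t) = 1.39×10^6/71020 = 19.572.
0.35·t = ln(19.572) = 2.9741, so t = 2.9741/0.35 = 8.4974.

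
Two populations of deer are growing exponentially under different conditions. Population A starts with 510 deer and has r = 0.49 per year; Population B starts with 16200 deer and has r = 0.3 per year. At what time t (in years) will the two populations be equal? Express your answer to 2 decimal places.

Set 510·e^(0.49t) = 16200·e^(0.3t).
e^((0.49 − 0.3)t) = 16200/510 → e^(0.19·t) = 31.765.
0.19·t = ln(31.765) = 3.4584, so t = 3.4584/0.19 = 18.202.

18.20 years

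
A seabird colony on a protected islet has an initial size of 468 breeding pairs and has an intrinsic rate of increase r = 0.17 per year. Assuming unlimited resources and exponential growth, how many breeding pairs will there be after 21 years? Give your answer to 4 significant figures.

N(t) = N₀·e^(rt) = 468 × e^(0.17×21) = 468 × e^3.57.
e^3.57 ≈ 35.517, so N ≈ 468 × 35.517 = 16621.8.

16620 breeding pairs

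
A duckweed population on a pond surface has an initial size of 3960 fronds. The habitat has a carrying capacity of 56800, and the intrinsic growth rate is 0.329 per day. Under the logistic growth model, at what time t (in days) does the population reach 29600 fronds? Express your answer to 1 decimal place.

8.1 days

A = (K − N₀)/N₀ = (56800 − 3960)/3960 = 13.343.
Solve 56800/(1 + 13.343·e^(−0.329t)) = 29600: 1 + 13.343·e^(−0.329t) = 1.9189, so e^(−0.329t) = 0.0688667.
−0.329·t = ln(0.0688667) = -2.6756, so t = 2.6756/0.329 = 8.1325.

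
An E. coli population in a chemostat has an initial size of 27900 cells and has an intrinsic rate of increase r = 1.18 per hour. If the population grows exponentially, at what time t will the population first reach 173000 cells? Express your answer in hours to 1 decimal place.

1.5 hours

Set N₀·e^(rt) = 173000: e^(1.18·t) = 173000/27900 = 6.2007.
1.18·t = ln(6.2007) = 1.8247, so t = 1.8247/1.18 = 1.5463.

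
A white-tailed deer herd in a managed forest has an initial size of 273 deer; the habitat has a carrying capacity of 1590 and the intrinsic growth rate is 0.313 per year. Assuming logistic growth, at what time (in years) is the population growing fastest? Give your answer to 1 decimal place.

Logistic growth is fastest at N = K/2 = 795.
A = (K − N₀)/N₀ = 4.8242. Set K/(1 + A·e^(−rt)) = K/2 → A·e^(−rt) = 1.
e^(−0.313t) = 1/4.8242 = 0.207289, so t = ln(4.8242)/0.313 = 1.5736/0.313 = 5.0276.

5.0 years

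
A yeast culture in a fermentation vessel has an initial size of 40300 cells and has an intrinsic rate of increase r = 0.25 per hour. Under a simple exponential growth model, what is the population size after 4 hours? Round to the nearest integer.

109547 cells

N(t) = N₀·e^(rt) = 40300 × e^(0.25×4) = 40300 × e^1.
e^1 ≈ 2.7183, so N ≈ 40300 × 2.7183 = 109547.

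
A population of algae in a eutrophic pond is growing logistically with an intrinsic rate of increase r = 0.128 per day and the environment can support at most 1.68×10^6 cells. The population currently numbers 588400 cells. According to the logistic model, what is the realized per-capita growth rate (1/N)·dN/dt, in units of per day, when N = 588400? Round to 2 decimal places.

(1/N)·dN/dt = r(1 − N/K) = 0.128 × (1 − 588400/1.68×10^6).
= 0.128 × 0.64976 = 0.08317.

0.08 per day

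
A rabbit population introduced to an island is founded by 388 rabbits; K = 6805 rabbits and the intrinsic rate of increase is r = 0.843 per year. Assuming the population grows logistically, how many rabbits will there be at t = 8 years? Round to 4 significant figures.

6675 rabbits

A = (K − N₀)/N₀ = (6805 − 388)/388 = 16.539.
N(t) = K/(1 + A·e^(−rt)) = 6805/(1 + 16.539×e^(−0.843×8)).
e^(−6.744) = 0.0011779; denominator = 1 + 16.539×0.0011779 = 1.0195.
N = 6805/1.0195 = 6674.96.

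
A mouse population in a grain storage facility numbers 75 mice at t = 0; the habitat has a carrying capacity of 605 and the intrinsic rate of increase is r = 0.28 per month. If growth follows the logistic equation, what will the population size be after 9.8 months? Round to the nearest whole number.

A = (K − N₀)/N₀ = (605 − 75)/75 = 7.0667.
N(t) = K/(1 + A·e^(−rt)) = 605/(1 + 7.0667×e^(−0.28×9.8)).
e^(−2.744) = 0.064313; denominator = 1 + 7.0667×0.064313 = 1.4545.
N = 605/1.4545 = 415.957.

416 mice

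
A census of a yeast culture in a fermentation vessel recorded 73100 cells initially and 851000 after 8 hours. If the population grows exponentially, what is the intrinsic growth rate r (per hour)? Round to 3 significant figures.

From N(t) = N₀·e^(rt): e^(r·8) = 851000/73100 = 11.642.
r·8 = ln(11.642) = 2.4546, so r = 2.4546/8 = 0.30682.

0.307 per hour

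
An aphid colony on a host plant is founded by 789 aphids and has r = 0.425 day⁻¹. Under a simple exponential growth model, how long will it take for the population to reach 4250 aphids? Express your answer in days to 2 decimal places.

3.96 days

Set N₀·e^(rt) = 4250: e^(0.425·t) = 4250/789 = 5.3866.
0.425·t = ln(5.3866) = 1.6839, so t = 1.6839/0.425 = 3.9621.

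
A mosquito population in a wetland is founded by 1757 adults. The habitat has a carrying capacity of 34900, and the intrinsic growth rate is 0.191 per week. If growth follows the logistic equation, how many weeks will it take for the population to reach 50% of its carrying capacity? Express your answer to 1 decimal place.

A = (K − N₀)/N₀ = (34900 − 1757)/1757 = 18.863.
Solve 34900/(1 + 18.863·e^(−0.191t)) = 17450: 1 + 18.863·e^(−0.191t) = 2, so e^(−0.191t) = 0.0530127.
−0.191·t = ln(0.0530127) = -2.9372, so t = 2.9372/0.191 = 15.378.

15.4 weeks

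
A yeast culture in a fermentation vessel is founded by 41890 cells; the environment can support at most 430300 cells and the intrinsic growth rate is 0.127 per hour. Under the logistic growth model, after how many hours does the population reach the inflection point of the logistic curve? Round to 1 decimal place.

17.5 hours

Logistic growth is fastest at N = K/2 = 215150.
A = (K − N₀)/N₀ = 9.2721. Set K/(1 + A·e^(−rt)) = K/2 → A·e^(−rt) = 1.
e^(−0.127t) = 1/9.2721 = 0.10785, so t = ln(9.2721)/0.127 = 2.227/0.127 = 17.536.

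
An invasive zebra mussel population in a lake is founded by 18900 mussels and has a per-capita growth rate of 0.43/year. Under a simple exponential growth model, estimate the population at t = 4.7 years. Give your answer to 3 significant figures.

N(t) = N₀·e^(rt) = 18900 × e^(0.43×4.7) = 18900 × e^2.021.
e^2.021 ≈ 7.5459, so N ≈ 18900 × 7.5459 = 142617.

143000 mussels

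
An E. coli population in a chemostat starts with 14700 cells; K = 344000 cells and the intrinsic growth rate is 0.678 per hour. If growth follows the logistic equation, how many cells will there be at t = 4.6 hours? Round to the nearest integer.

A = (K − N₀)/N₀ = (344000 − 14700)/14700 = 22.401.
N(t) = K/(1 + A·e^(−rt)) = 344000/(1 + 22.401×e^(−0.678×4.6)).
e^(−3.119) = 0.04421; denominator = 1 + 22.401×0.04421 = 1.9904.
N = 344000/1.9904 = 172832.

172832 cells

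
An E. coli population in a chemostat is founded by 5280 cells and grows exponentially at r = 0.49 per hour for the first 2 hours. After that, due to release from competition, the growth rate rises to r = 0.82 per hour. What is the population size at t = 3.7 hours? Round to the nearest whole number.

56709 cells

Phase 1: N(2) = 5280·e^(0.49×2) = 5280·e^0.98 = 14068.3.
Phase 2 runs for 3.7 − 2 = 1.7 hours at r = 0.82.
N(3.7) = 14068.3·e^(0.82×1.7) = 14068.3·e^1.394 = 56708.6.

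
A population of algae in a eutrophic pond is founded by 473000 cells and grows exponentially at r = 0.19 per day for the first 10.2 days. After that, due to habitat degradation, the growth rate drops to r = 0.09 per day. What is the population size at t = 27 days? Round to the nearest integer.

Phase 1: N(10.2) = 473000·e^(0.19×10.2) = 473000·e^1.938 = 3.284913×10^6.
Phase 2 runs for 27 − 10.2 = 16.8 days at r = 0.09.
N(27) = 3.284913×10^6·e^(0.09×16.8) = 3.284913×10^6·e^1.512 = 1.489969×10^7.

14899686 cells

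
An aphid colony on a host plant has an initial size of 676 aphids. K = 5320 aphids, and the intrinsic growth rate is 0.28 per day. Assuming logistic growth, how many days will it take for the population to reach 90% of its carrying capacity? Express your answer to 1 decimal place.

A = (K − N₀)/N₀ = (5320 − 676)/676 = 6.8698.
Solve 5320/(1 + 6.8698·e^(−0.28t)) = 4788: 1 + 6.8698·e^(−0.28t) = 1.1111, so e^(−0.28t) = 0.0161738.
−0.28·t = ln(0.0161738) = -4.1244, so t = 4.1244/0.28 = 14.73.

14.7 days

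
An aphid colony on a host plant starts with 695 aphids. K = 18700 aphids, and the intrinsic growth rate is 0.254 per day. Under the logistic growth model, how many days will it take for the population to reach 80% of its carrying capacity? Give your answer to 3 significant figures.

18.3 days

A = (K − N₀)/N₀ = (18700 − 695)/695 = 25.906.
Solve 18700/(1 + 25.906·e^(−0.254t)) = 14960: 1 + 25.906·e^(−0.254t) = 1.25, so e^(−0.254t) = 0.0096501.
−0.254·t = ln(0.0096501) = -4.6408, so t = 4.6408/0.254 = 18.271.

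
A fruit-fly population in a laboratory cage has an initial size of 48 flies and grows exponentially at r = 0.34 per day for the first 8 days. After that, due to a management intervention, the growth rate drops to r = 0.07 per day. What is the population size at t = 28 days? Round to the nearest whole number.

Phase 1: N(8) = 48·e^(0.34×8) = 48·e^2.72 = 728.655.
Phase 2 runs for 28 − 8 = 20 days at r = 0.07.
N(28) = 728.655·e^(0.07×20) = 728.655·e^1.4 = 2954.84.

2955 flies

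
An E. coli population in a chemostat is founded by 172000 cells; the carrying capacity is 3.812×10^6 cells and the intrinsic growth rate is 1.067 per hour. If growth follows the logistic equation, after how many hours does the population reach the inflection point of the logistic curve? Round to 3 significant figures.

Logistic growth is fastest at N = K/2 = 1.906×10^6.
A = (K − N₀)/N₀ = 21.163. Set K/(1 + A·e^(−rt)) = K/2 → A·e^(−rt) = 1.
e^(−1.067t) = 1/21.163 = 0.0472527, so t = ln(21.163)/1.067 = 3.0522/1.067 = 2.8606.

2.86 hours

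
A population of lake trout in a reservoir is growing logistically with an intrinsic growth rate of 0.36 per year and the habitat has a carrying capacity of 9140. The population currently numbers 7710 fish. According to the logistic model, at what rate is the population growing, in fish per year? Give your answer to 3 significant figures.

dN/dt = rN(1 − N/K) = 0.36 × 7710 × (1 − 7710/9140).
1 − 7710/9140 = 0.15646; dN/dt = 0.36 × 7710 × 0.15646 = 434.26.

434 fish per year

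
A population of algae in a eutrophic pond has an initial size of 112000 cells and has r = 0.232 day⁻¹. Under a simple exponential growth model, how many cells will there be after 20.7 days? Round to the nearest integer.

13641868 cells

N(t) = N₀·e^(rt) = 112000 × e^(0.232×20.7) = 112000 × e^4.802.
e^4.802 ≈ 121.8, so N ≈ 112000 × 121.8 = 1.364187×10^7.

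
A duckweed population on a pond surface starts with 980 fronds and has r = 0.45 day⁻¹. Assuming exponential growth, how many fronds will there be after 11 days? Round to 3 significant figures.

N(t) = N₀·e^(rt) = 980 × e^(0.45×11) = 980 × e^4.95.
e^4.95 ≈ 141.17, so N ≈ 980 × 141.17 = 138351.

138000 fronds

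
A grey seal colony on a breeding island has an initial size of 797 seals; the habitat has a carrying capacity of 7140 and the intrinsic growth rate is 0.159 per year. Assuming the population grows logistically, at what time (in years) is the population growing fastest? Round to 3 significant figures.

Logistic growth is fastest at N = K/2 = 3570.
A = (K − N₀)/N₀ = 7.9586. Set K/(1 + A·e^(−rt)) = K/2 → A·e^(−rt) = 1.
e^(−0.159t) = 1/7.9586 = 0.12565, so t = ln(7.9586)/0.159 = 2.0743/0.159 = 13.046.

13.0 years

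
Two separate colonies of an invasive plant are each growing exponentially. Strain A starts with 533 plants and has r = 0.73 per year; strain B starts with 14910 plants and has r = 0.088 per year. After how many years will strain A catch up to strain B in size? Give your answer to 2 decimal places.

5.19 years

Set 533·e^(0.73t) = 14910·e^(0.088t).
e^((0.73 − 0.088)t) = 14910/533 → e^(0.642·t) = 27.974.
0.642·t = ln(27.974) = 3.3313, so t = 3.3313/0.642 = 5.1889.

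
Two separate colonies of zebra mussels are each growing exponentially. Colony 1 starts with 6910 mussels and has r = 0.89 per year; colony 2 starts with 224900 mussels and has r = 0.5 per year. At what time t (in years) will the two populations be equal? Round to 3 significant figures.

8.93 years

Set 6910·e^(0.89t) = 224900·e^(0.5t).
e^((0.89 − 0.5)t) = 224900/6910 → e^(0.39·t) = 32.547.
0.39·t = ln(32.547) = 3.4827, so t = 3.4827/0.39 = 8.93.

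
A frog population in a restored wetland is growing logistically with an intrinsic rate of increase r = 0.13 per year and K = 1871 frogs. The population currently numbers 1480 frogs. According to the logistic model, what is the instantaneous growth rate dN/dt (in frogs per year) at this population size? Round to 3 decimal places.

dN/dt = rN(1 − N/K) = 0.13 × 1480 × (1 − 1480/1871).
1 − 1480/1871 = 0.20898; dN/dt = 0.13 × 1480 × 0.20898 = 40.208.

40.208 frogs per year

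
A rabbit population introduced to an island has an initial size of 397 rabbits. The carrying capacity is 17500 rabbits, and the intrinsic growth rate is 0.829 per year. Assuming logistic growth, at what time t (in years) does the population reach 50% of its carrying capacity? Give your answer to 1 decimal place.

A = (K − N₀)/N₀ = (17500 − 397)/397 = 43.081.
Solve 17500/(1 + 43.081·e^(−0.829t)) = 8750: 1 + 43.081·e^(−0.829t) = 2, so e^(−0.829t) = 0.0232123.
−0.829·t = ln(0.0232123) = -3.7631, so t = 3.7631/0.829 = 4.5393.

4.5 years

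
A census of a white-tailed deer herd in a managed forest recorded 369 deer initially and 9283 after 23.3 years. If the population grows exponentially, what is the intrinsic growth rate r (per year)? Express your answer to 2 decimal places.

0.14 per year

From N(t) = N₀·e^(rt): e^(r·23.3) = 9283/369 = 25.157.
r·23.3 = ln(25.157) = 3.2251, so r = 3.2251/23.3 = 0.13842.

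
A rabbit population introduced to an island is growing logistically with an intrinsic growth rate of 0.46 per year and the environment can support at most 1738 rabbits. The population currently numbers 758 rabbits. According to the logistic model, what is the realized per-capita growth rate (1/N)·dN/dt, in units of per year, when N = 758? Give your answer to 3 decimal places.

(1/N)·dN/dt = r(1 − N/K) = 0.46 × (1 − 758/1738).
= 0.46 × 0.56387 = 0.25938.

0.259 per year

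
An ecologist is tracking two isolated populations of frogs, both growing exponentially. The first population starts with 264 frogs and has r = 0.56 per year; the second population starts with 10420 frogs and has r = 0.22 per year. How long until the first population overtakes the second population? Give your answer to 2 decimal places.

Set 264·e^(0.56t) = 10420·e^(0.22t).
e^((0.56 − 0.22)t) = 10420/264 → e^(0.34·t) = 39.47.
0.34·t = ln(39.47) = 3.6755, so t = 3.6755/0.34 = 10.81.

10.81 years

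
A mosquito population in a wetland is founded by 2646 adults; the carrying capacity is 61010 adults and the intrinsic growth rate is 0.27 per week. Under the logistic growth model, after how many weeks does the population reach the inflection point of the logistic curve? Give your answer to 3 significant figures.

11.5 weeks

Logistic growth is fastest at N = K/2 = 30505.
A = (K − N₀)/N₀ = 22.057. Set K/(1 + A·e^(−rt)) = K/2 → A·e^(−rt) = 1.
e^(−0.27t) = 1/22.057 = 0.0453362, so t = ln(22.057)/0.27 = 3.0937/0.27 = 11.458.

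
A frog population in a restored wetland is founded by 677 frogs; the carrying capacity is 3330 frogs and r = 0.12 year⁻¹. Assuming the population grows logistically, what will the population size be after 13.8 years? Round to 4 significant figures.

1905 frogs

A = (K − N₀)/N₀ = (3330 − 677)/677 = 3.9188.
N(t) = K/(1 + A·e^(−rt)) = 3330/(1 + 3.9188×e^(−0.12×13.8)).
e^(−1.656) = 0.1909; denominator = 1 + 3.9188×0.1909 = 1.7481.
N = 3330/1.7481 = 1904.93.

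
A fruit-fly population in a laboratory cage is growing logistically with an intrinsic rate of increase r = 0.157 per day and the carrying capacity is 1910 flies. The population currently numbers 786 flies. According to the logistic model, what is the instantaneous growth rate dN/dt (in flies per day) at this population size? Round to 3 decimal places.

dN/dt = rN(1 − N/K) = 0.157 × 786 × (1 − 786/1910).
1 − 786/1910 = 0.58848; dN/dt = 0.157 × 786 × 0.58848 = 72.62.

72.620 flies per day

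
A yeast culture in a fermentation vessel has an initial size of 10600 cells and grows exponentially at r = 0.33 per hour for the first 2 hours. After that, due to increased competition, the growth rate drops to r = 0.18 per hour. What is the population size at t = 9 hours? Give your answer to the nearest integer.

72302 cells

Phase 1: N(2) = 10600·e^(0.33×2) = 10600·e^0.66 = 20508.8.
Phase 2 runs for 9 − 2 = 7 hours at r = 0.18.
N(9) = 20508.8·e^(0.18×7) = 20508.8·e^1.26 = 72302.2.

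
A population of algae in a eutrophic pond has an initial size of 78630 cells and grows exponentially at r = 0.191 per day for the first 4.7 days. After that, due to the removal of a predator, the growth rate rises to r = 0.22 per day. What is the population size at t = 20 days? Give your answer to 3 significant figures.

Phase 1: N(4.7) = 78630·e^(0.191×4.7) = 78630·e^0.8977 = 192954.
Phase 2 runs for 20 − 4.7 = 15.3 days at r = 0.22.
N(20) = 192954·e^(0.22×15.3) = 192954·e^3.366 = 5.588428×10^6.

5590000 cells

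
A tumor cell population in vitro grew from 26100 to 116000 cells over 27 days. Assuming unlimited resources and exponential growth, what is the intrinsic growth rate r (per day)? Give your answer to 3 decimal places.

From N(t) = N₀·e^(rt): e^(r·27) = 116000/26100 = 4.4444.
r·27 = ln(4.4444) = 1.4917, so r = 1.4917/27 = 0.055246.

0.055 per day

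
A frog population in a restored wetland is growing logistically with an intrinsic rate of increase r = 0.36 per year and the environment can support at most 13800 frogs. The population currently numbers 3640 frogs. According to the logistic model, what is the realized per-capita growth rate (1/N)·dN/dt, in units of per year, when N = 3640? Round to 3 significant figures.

(1/N)·dN/dt = r(1 − N/K) = 0.36 × (1 − 3640/13800).
= 0.36 × 0.73623 = 0.26504.

0.265 per year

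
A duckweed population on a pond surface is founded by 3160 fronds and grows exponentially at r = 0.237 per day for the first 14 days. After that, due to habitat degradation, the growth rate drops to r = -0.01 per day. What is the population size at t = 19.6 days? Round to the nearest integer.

82481 fronds

Phase 1: N(14) = 3160·e^(0.237×14) = 3160·e^3.318 = 87232.1.
Phase 2 runs for 19.6 − 14 = 5.6 days at r = -0.01.
N(19.6) = 87232.1·e^(-0.01×5.6) = 87232.1·e^-0.056 = 82481.3.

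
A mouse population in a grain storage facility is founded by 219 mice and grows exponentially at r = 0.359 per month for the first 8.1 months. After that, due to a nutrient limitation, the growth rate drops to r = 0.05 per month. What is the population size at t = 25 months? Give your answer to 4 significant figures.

9339 mice

Phase 1: N(8.1) = 219·e^(0.359×8.1) = 219·e^2.908 = 4011.71.
Phase 2 runs for 25 − 8.1 = 16.9 months at r = 0.05.
N(25) = 4011.71·e^(0.05×16.9) = 4011.71·e^0.845 = 9339.16.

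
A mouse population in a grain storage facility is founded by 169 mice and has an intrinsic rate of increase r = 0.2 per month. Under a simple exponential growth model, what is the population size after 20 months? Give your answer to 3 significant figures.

9230 mice

N(t) = N₀·e^(rt) = 169 × e^(0.2×20) = 169 × e^4.
e^4 ≈ 54.598, so N ≈ 169 × 54.598 = 9227.09.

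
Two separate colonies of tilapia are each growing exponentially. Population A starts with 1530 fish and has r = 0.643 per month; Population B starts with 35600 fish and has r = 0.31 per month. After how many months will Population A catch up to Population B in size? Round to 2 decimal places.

Set 1530·e^(0.643t) = 35600·e^(0.31t).
e^((0.643 − 0.31)t) = 35600/1530 → e^(0.333·t) = 23.268.
0.333·t = ln(23.268) = 3.1471, so t = 3.1471/0.333 = 9.4507.

9.45 months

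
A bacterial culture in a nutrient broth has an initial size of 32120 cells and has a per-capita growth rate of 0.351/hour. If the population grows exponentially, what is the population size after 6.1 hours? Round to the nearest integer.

N(t) = N₀·e^(rt) = 32120 × e^(0.351×6.1) = 32120 × e^2.141.
e^2.141 ≈ 8.5088, so N ≈ 32120 × 8.5088 = 273302.

273302 cells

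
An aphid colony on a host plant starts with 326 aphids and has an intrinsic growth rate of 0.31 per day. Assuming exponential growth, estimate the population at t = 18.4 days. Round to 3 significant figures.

N(t) = N₀·e^(rt) = 326 × e^(0.31×18.4) = 326 × e^5.704.
e^5.704 ≈ 300.07, so N ≈ 326 × 300.07 = 97821.3.

97800 aphids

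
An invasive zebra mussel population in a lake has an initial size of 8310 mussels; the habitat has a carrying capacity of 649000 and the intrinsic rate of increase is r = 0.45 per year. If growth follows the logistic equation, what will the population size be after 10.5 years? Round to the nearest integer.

A = (K − N₀)/N₀ = (649000 − 8310)/8310 = 77.099.
N(t) = K/(1 + A·e^(−rt)) = 649000/(1 + 77.099×e^(−0.45×10.5)).
e^(−4.725) = 0.0088707; denominator = 1 + 77.099×0.0088707 = 1.6839.
N = 649000/1.6839 = 385410.

385410 mussels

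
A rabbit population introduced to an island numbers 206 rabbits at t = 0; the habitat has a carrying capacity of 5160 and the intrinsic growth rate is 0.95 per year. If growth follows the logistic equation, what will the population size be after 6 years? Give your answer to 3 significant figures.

A = (K − N₀)/N₀ = (5160 − 206)/206 = 24.049.
N(t) = K/(1 + A·e^(−rt)) = 5160/(1 + 24.049×e^(−0.95×6)).
e^(−5.7) = 0.003346; denominator = 1 + 24.049×0.003346 = 1.0805.
N = 5160/1.0805 = 4775.72.

4780 rabbits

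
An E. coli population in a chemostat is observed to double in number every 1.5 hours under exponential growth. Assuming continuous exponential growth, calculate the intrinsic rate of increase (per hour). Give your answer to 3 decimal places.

r = ln(2)/t_d = 0.6931/1.5 = 0.4621.

0.462 per hour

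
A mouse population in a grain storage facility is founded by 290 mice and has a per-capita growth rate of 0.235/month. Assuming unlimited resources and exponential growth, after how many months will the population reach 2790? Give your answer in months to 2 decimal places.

Set N₀·e^(rt) = 2790: e^(0.235·t) = 2790/290 = 9.6207.
0.235·t = ln(9.6207) = 2.2639, so t = 2.2639/0.235 = 9.6337.

9.63 months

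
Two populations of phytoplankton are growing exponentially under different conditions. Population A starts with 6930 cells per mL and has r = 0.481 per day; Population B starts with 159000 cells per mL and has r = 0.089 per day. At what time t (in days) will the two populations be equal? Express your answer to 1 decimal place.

8.0 days

Set 6930·e^(0.481t) = 159000·e^(0.089t).
e^((0.481 − 0.089)t) = 159000/6930 → e^(0.392·t) = 22.944.
0.392·t = ln(22.944) = 3.133, so t = 3.133/0.392 = 7.9925.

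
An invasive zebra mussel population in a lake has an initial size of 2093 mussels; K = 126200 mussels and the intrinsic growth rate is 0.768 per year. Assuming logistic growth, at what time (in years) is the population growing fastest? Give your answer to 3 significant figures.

5.32 years

Logistic growth is fastest at N = K/2 = 63100.
A = (K − N₀)/N₀ = 59.296. Set K/(1 + A·e^(−rt)) = K/2 → A·e^(−rt) = 1.
e^(−0.768t) = 1/59.296 = 0.0168645, so t = ln(59.296)/0.768 = 4.0825/0.768 = 5.3158.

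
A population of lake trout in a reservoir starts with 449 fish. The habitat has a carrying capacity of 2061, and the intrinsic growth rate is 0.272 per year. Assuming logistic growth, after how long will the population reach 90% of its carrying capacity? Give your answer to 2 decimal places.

A = (K − N₀)/N₀ = (2061 − 449)/449 = 3.5902.
Solve 2061/(1 + 3.5902·e^(−0.272t)) = 1854.9: 1 + 3.5902·e^(−0.272t) = 1.1111, so e^(−0.272t) = 0.0309484.
−0.272·t = ln(0.0309484) = -3.4754, so t = 3.4754/0.272 = 12.777.

12.78 years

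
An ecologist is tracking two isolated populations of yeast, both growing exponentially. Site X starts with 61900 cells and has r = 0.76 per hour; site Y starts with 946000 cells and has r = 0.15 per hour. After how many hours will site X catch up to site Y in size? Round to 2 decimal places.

4.47 hours

Set 61900·e^(0.76t) = 946000·e^(0.15t).
e^((0.76 − 0.15)t) = 946000/61900 → e^(0.61·t) = 15.283.
0.61·t = ln(15.283) = 2.7267, so t = 2.7267/0.61 = 4.47.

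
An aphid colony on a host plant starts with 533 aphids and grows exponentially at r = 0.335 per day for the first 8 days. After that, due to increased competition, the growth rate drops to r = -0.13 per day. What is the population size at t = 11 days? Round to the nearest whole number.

Phase 1: N(8) = 533·e^(0.335×8) = 533·e^2.68 = 7773.85.
Phase 2 runs for 11 − 8 = 3 days at r = -0.13.
N(11) = 7773.85·e^(-0.13×3) = 7773.85·e^-0.39 = 5263.34.

5263 aphids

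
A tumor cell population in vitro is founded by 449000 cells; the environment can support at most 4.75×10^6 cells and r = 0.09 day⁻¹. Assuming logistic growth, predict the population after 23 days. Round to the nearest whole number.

2150546 cells

A = (K − N₀)/N₀ = (4.75×10^6 − 449000)/449000 = 9.5791.
N(t) = K/(1 + A·e^(−rt)) = 4.75×10^6/(1 + 9.5791×e^(−0.09×23)).
e^(−2.07) = 0.12619; denominator = 1 + 9.5791×0.12619 = 2.2087.
N = 4.75×10^6/2.2087 = 2.150546×10^6.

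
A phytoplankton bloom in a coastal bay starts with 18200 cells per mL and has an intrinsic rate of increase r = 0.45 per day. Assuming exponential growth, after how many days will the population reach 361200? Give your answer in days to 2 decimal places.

Set N₀·e^(rt) = 361200: e^(0.45·t) = 361200/18200 = 19.846.
0.45·t = ln(19.846) = 2.988, so t = 2.988/0.45 = 6.64.

6.64 days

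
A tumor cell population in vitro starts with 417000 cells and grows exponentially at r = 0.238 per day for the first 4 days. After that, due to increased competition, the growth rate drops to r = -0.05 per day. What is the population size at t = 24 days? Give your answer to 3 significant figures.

397000 cells

Phase 1: N(4) = 417000·e^(0.238×4) = 417000·e^0.952 = 1.0804×10^6.
Phase 2 runs for 24 − 4 = 20 days at r = -0.05.
N(24) = 1.0804×10^6·e^(-0.05×20) = 1.0804×10^6·e^-1 = 397457.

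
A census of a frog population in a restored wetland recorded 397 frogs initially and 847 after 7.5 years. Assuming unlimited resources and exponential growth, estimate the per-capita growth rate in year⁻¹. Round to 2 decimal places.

0.10 per year

From N(t) = N₀·e^(rt): e^(r·7.5) = 847/397 = 2.1335.
r·7.5 = ln(2.1335) = 0.75776, so r = 0.75776/7.5 = 0.10104.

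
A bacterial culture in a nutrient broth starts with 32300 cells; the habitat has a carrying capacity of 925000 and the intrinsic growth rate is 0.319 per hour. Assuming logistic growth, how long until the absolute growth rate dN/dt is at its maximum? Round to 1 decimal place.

Logistic growth is fastest at N = K/2 = 462500.
A = (K − N₀)/N₀ = 27.638. Set K/(1 + A·e^(−rt)) = K/2 → A·e^(−rt) = 1.
e^(−0.319t) = 1/27.638 = 0.0361824, so t = ln(27.638)/0.319 = 3.3192/0.319 = 10.405.

10.4 hours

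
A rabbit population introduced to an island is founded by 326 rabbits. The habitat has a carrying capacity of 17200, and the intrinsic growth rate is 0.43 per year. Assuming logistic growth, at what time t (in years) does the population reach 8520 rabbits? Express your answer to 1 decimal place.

A = (K − N₀)/N₀ = (17200 − 326)/326 = 51.761.
Solve 17200/(1 + 51.761·e^(−0.43t)) = 8520: 1 + 51.761·e^(−0.43t) = 2.0188, so e^(−0.43t) = 0.0196825.
−0.43·t = ln(0.0196825) = -3.928, so t = 3.928/0.43 = 9.1349.

9.1 years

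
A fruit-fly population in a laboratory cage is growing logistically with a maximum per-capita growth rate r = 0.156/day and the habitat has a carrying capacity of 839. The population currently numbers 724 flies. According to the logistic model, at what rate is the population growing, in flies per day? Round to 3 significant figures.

15.5 flies per day

dN/dt = rN(1 − N/K) = 0.156 × 724 × (1 − 724/839).
1 − 724/839 = 0.13707; dN/dt = 0.156 × 724 × 0.13707 = 15.481.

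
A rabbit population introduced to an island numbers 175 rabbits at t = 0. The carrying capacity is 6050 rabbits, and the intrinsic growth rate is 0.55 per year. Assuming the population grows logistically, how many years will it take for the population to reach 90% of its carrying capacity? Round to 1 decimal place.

10.4 years

A = (K − N₀)/N₀ = (6050 − 175)/175 = 33.571.
Solve 6050/(1 + 33.571·e^(−0.55t)) = 5445: 1 + 33.571·e^(−0.55t) = 1.1111, so e^(−0.55t) = 0.00330969.
−0.55·t = ln(0.00330969) = -5.7109, so t = 5.7109/0.55 = 10.383.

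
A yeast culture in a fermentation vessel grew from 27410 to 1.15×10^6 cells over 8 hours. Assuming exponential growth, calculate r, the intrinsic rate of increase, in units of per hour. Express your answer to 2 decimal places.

From N(t) = N₀·e^(rt): e^(r·8) = 1.15×10^6/27410 = 41.955.
r·8 = ln(41.955) = 3.7366, so r = 3.7366/8 = 0.46708.

0.47 per hour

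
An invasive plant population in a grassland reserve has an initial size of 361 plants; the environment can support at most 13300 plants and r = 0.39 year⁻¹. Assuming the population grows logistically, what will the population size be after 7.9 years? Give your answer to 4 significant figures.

5027 plants

A = (K − N₀)/N₀ = (13300 − 361)/361 = 35.842.
N(t) = K/(1 + A·e^(−rt)) = 13300/(1 + 35.842×e^(−0.39×7.9)).
e^(−3.081) = 0.045913; denominator = 1 + 35.842×0.045913 = 2.6456.
N = 13300/2.6456 = 5027.16.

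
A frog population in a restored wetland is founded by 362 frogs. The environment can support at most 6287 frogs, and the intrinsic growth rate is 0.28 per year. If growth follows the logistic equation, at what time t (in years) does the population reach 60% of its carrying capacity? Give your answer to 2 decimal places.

A = (K − N₀)/N₀ = (6287 − 362)/362 = 16.367.
Solve 6287/(1 + 16.367·e^(−0.28t)) = 3772.2: 1 + 16.367·e^(−0.28t) = 1.6667, so e^(−0.28t) = 0.0407314.
−0.28·t = ln(0.0407314) = -3.2008, so t = 3.2008/0.28 = 11.431.

11.43 years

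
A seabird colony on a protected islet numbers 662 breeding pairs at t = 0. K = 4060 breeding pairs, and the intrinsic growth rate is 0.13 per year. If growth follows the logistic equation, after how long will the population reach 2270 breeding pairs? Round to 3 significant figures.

14.4 years

A = (K − N₀)/N₀ = (4060 − 662)/662 = 5.1329.
Solve 4060/(1 + 5.1329·e^(−0.13t)) = 2270: 1 + 5.1329·e^(−0.13t) = 1.7885, so e^(−0.13t) = 0.153625.
−0.13·t = ln(0.153625) = -1.8732, so t = 1.8732/0.13 = 14.41.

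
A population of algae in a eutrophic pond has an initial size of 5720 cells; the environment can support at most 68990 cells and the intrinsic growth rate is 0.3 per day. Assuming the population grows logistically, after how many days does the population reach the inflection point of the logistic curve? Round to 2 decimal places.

8.01 days

Logistic growth is fastest at N = K/2 = 34495.
A = (K − N₀)/N₀ = 11.061. Set K/(1 + A·e^(−rt)) = K/2 → A·e^(−rt) = 1.
e^(−0.3t) = 1/11.061 = 0.0904062, so t = ln(11.061)/0.3 = 2.4034/0.3 = 8.0115.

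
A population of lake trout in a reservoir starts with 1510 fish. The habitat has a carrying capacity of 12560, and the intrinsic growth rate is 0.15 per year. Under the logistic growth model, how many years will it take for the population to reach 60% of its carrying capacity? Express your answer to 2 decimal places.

15.97 years

A = (K − N₀)/N₀ = (12560 − 1510)/1510 = 7.3179.
Solve 12560/(1 + 7.3179·e^(−0.15t)) = 7536: 1 + 7.3179·e^(−0.15t) = 1.6667, so e^(−0.15t) = 0.0911011.
−0.15·t = ln(0.0911011) = -2.3958, so t = 2.3958/0.15 = 15.972.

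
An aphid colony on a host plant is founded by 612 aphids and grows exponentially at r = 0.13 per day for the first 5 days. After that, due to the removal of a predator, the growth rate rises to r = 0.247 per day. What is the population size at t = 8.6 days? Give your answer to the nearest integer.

2852 aphids

Phase 1: N(5) = 612·e^(0.13×5) = 612·e^0.65 = 1172.31.
Phase 2 runs for 8.6 − 5 = 3.6 days at r = 0.247.
N(8.6) = 1172.31·e^(0.247×3.6) = 1172.31·e^0.8892 = 2852.45.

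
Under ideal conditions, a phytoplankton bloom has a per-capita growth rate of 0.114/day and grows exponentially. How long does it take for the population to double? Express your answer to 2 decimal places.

6.08 days

Doubling time t_d = ln(2)/r = 0.6931/0.114 = 6.0802.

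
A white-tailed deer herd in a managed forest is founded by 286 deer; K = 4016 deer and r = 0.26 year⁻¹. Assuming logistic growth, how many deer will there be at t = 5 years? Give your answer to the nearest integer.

882 deer

A = (K − N₀)/N₀ = (4016 − 286)/286 = 13.042.
N(t) = K/(1 + A·e^(−rt)) = 4016/(1 + 13.042×e^(−0.26×5)).
e^(−1.3) = 0.27253; denominator = 1 + 13.042×0.27253 = 4.5543.
N = 4016/4.5543 = 881.795.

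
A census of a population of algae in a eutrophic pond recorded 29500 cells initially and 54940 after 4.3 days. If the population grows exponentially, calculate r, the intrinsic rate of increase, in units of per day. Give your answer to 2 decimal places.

From N(t) = N₀·e^(rt): e^(r·4.3) = 54940/29500 = 1.8624.
r·4.3 = ln(1.8624) = 0.62185, so r = 0.62185/4.3 = 0.14462.

0.14 per day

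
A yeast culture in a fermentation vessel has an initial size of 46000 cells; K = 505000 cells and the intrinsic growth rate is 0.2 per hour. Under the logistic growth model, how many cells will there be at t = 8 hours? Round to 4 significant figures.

167500 cells

A = (K − N₀)/N₀ = (505000 − 46000)/46000 = 9.9783.
N(t) = K/(1 + A·e^(−rt)) = 505000/(1 + 9.9783×e^(−0.2×8)).
e^(−1.6) = 0.2019; denominator = 1 + 9.9783×0.2019 = 3.0146.
N = 505000/3.0146 = 167519.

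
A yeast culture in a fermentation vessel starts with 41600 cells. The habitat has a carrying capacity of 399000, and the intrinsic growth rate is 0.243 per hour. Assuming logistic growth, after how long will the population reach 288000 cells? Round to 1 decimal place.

12.8 hours

A = (K − N₀)/N₀ = (399000 − 41600)/41600 = 8.5913.
Solve 399000/(1 + 8.5913·e^(−0.243t)) = 288000: 1 + 8.5913·e^(−0.243t) = 1.3854, so e^(−0.243t) = 0.044861.
−0.243·t = ln(0.044861) = -3.1042, so t = 3.1042/0.243 = 12.774.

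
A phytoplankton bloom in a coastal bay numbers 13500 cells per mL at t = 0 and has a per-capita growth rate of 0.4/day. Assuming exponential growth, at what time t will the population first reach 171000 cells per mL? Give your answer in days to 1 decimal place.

Set N₀·e^(rt) = 171000: e^(0.4·t) = 171000/13500 = 12.667.
0.4·t = ln(12.667) = 2.539, so t = 2.539/0.4 = 6.3474.

6.3 days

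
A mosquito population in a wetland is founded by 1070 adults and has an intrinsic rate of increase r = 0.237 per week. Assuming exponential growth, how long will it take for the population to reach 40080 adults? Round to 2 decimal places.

15.29 weeks

Set N₀·e^(rt) = 40080: e^(0.237·t) = 40080/1070 = 37.458.
0.237·t = ln(37.458) = 3.6232, so t = 3.6232/0.237 = 15.288.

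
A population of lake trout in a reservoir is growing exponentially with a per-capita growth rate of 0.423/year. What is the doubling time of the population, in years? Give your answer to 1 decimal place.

Doubling time t_d = ln(2)/r = 0.6931/0.423 = 1.6386.

1.6 years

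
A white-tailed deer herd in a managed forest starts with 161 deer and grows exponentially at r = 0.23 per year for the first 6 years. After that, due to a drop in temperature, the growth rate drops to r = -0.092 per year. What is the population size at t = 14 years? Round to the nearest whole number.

307 deer

Phase 1: N(6) = 161·e^(0.23×6) = 161·e^1.38 = 639.959.
Phase 2 runs for 14 − 6 = 8 years at r = -0.092.
N(14) = 639.959·e^(-0.092×8) = 639.959·e^-0.736 = 306.557.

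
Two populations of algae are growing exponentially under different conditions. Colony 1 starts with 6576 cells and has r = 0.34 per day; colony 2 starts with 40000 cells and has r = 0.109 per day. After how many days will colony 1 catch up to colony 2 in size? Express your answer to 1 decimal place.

Set 6576·e^(0.34t) = 40000·e^(0.109t).
e^((0.34 − 0.109)t) = 40000/6576 → e^(0.231·t) = 6.0827.
0.231·t = ln(6.0827) = 1.8055, so t = 1.8055/0.231 = 7.8158.

7.8 days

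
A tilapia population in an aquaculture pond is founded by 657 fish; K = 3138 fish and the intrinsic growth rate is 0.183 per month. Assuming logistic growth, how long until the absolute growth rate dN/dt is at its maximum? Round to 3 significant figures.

Logistic growth is fastest at N = K/2 = 1569.
A = (K − N₀)/N₀ = 3.7763. Set K/(1 + A·e^(−rt)) = K/2 → A·e^(−rt) = 1.
e^(−0.183t) = 1/3.7763 = 0.264813, so t = ln(3.7763)/0.183 = 1.3287/0.183 = 7.2608.

7.26 months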